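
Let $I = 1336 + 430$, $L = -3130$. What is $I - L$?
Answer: $4896$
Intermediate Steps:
$I = 1766$
$I - L = 1766 - -3130 = 1766 + 3130 = 4896$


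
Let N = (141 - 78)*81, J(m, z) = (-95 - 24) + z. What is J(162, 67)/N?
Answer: -52/5103 ≈ -0.010190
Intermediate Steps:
J(m, z) = -119 + z
N = 5103 (N = 63*81 = 5103)
J(162, 67)/N = (-119 + 67)/5103 = -52*1/5103 = -52/5103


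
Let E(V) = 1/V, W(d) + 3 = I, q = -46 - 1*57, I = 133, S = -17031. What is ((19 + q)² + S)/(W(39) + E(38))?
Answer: -126350/1647 ≈ -76.715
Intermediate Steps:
q = -103 (q = -46 - 57 = -103)
W(d) = 130 (W(d) = -3 + 133 = 130)
((19 + q)² + S)/(W(39) + E(38)) = ((19 - 103)² - 17031)/(130 + 1/38) = ((-84)² - 17031)/(130 + 1/38) = (7056 - 17031)/(4941/38) = -9975*38/4941 = -126350/1647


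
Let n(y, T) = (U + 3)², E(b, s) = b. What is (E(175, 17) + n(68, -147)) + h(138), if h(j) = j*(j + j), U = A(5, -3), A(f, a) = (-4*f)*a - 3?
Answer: 41863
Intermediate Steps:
A(f, a) = -3 - 4*a*f (A(f, a) = -4*a*f - 3 = -3 - 4*a*f)
U = 57 (U = -3 - 4*(-3)*5 = -3 + 60 = 57)
h(j) = 2*j² (h(j) = j*(2*j) = 2*j²)
n(y, T) = 3600 (n(y, T) = (57 + 3)² = 60² = 3600)
(E(175, 17) + n(68, -147)) + h(138) = (175 + 3600) + 2*138² = 3775 + 2*19044 = 3775 + 38088 = 41863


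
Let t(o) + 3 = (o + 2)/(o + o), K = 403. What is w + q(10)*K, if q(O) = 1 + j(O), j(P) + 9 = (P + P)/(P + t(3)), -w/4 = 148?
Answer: -130992/47 ≈ -2787.1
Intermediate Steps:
t(o) = -3 + (2 + o)/(2*o) (t(o) = -3 + (o + 2)/(o + o) = -3 + (2 + o)/((2*o)) = -3 + (2 + o)*(1/(2*o)) = -3 + (2 + o)/(2*o))
w = -592 (w = -4*148 = -592)
j(P) = -9 + 2*P/(-13/6 + P) (j(P) = -9 + (P + P)/(P + (-5/2 + 1/3)) = -9 + (2*P)/(P + (-5/2 + ⅓)) = -9 + (2*P)/(P - 13/6) = -9 + (2*P)/(-13/6 + P) = -9 + 2*P/(-13/6 + P))
q(O) = 1 + 3*(39 - 14*O)/(-13 + 6*O)
w + q(10)*K = -592 + (4*(26 - 9*10)/(-13 + 6*10))*403 = -592 + (4*(26 - 90)/(-13 + 60))*403 = -592 + (4*(-64)/47)*403 = -592 + (4*(1/47)*(-64))*403 = -592 - 256/47*403 = -592 - 103168/47 = -130992/47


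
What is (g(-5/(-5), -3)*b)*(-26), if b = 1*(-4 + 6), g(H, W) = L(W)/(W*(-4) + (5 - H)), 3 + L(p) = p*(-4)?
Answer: -117/4 ≈ -29.250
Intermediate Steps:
L(p) = -3 - 4*p (L(p) = -3 + p*(-4) = -3 - 4*p)
g(H, W) = (-3 - 4*W)/(5 - H - 4*W) (g(H, W) = (-3 - 4*W)/(W*(-4) + (5 - H)) = (-3 - 4*W)/(-4*W + (5 - H)) = (-3 - 4*W)/(5 - H - 4*W))
b = 2 (b = 1*2 = 2)
(g(-5/(-5), -3)*b)*(-26) = (((3 + 4*(-3))/(-5 - 5/(-5) + 4*(-3)))*2)*(-26) = (((3 - 12)/(-5 - 5*(-⅕) - 12))*2)*(-26) = ((-9/(-5 + 1 - 12))*2)*(-26) = ((-9/(-16))*2)*(-26) = (-1/16*(-9)*2)*(-26) = ((9/16)*2)*(-26) = (9/8)*(-26) = -117/4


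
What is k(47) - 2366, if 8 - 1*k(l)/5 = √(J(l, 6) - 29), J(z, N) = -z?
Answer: -2326 - 10*I*√19 ≈ -2326.0 - 43.589*I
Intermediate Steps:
k(l) = 40 - 5*√(-29 - l) (k(l) = 40 - 5*√(-l - 29) = 40 - 5*√(-29 - l))
k(47) - 2366 = (40 - 5*√(-29 - 1*47)) - 2366 = (40 - 5*√(-29 - 47)) - 2366 = (40 - 10*I*√19) - 2366 = -2326 - 10*I*√19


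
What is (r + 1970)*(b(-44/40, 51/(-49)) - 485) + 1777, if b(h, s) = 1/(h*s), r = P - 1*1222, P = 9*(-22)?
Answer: -13489123/51 ≈ -2.6449e+5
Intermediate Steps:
P = -198
r = -1420 (r = -198 - 1*1222 = -198 - 1222 = -1420)
b(h, s) = 1/(h*s)
(r + 1970)*(b(-44/40, 51/(-49)) - 485) + 1777 = (-1420 + 1970)*(1/(((-44/40))*((51/(-49)))) - 485) + 1777 = 550*(1/(((-44*1/40))*((51*(-1/49)))) - 485) + 1777 = 550*(1/((-11/10)*(-51/49)) - 485) + 1777 = 550*(-10/11*(-49/51) - 485) + 1777 = 550*(490/561 - 485) + 1777 = 550*(-271595/561) + 1777 = -13579750/51 + 1777 = -13489123/51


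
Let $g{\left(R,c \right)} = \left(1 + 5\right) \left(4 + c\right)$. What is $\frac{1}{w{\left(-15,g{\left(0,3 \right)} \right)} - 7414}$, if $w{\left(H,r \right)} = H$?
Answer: $- \frac{1}{7429} \approx -0.00013461$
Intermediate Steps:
$g{\left(R,c \right)} = 24 + 6 c$ ($g{\left(R,c \right)} = 6 \left(4 + c\right) = 24 + 6 c$)
$\frac{1}{w{\left(-15,g{\left(0,3 \right)} \right)} - 7414} = \frac{1}{-15 - 7414} = \frac{1}{-7429} = - \frac{1}{7429}$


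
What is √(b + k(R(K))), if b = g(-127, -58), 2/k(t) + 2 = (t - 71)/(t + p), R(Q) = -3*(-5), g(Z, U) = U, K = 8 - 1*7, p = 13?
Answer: 3*I*√26/2 ≈ 7.6485*I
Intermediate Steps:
K = 1 (K = 8 - 7 = 1)
R(Q) = 15
k(t) = 2/(-2 + (-71 + t)/(13 + t)) (k(t) = 2/(-2 + (t - 71)/(t + 13)) = 2/(-2 + (-71 + t)/(13 + t)))
b = -58
√(b + k(R(K))) = √(-58 + 2*(-13 - 1*15)/(97 + 15)) = √(-58 + 2*(-13 - 15)/112) = √(-58 + 2*(1/112)*(-28)) = √(-58 - ½) = √(-117/2) = 3*I*√26/2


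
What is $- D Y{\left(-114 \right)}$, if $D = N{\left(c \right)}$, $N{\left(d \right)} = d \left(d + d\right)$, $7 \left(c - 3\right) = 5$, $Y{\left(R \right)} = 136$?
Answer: $- \frac{183872}{49} \approx -3752.5$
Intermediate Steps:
$c = \frac{26}{7}$ ($c = 3 + \frac{1}{7} \cdot 5 = 3 + \frac{5}{7} = \frac{26}{7} \approx 3.7143$)
$N{\left(d \right)} = 2 d^{2}$ ($N{\left(d \right)} = d 2 d = 2 d^{2}$)
$D = \frac{1352}{49}$ ($D = 2 \left(\frac{26}{7}\right)^{2} = 2 \cdot \frac{676}{49} = \frac{1352}{49} \approx 27.592$)
$- D Y{\left(-114 \right)} = \left(-1\right) \frac{1352}{49} \cdot 136 = \left(- \frac{1352}{49}\right) 136 = - \frac{183872}{49}$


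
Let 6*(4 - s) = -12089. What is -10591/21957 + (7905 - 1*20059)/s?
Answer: -1729481051/265965141 ≈ -6.5027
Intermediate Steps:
s = 12113/6 (s = 4 - ⅙*(-12089) = 4 + 12089/6 = 12113/6 ≈ 2018.8)
-10591/21957 + (7905 - 1*20059)/s = -10591/21957 + (7905 - 1*20059)/(12113/6) = -10591*1/21957 + (7905 - 20059)*(6/12113) = -10591/21957 - 12154*6/12113 = -10591/21957 - 72924/12113 = -1729481051/265965141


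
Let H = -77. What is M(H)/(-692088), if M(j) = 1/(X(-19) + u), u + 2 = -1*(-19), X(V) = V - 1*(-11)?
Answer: -1/6228792 ≈ -1.6054e-7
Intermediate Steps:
X(V) = 11 + V (X(V) = V + 11 = 11 + V)
u = 17 (u = -2 - 1*(-19) = -2 + 19 = 17)
M(j) = 1/9 (M(j) = 1/((11 - 19) + 17) = 1/(-8 + 17) = 1/9)
M(H)/(-692088) = (1/9)/(-692088) = (1/9)*(-1/692088) = -1/6228792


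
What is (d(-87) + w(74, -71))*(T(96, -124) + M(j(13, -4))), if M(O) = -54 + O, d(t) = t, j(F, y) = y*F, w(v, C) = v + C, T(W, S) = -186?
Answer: 24528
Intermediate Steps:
w(v, C) = C + v
j(F, y) = F*y
(d(-87) + w(74, -71))*(T(96, -124) + M(j(13, -4))) = (-87 + (-71 + 74))*(-186 + (-54 + 13*(-4))) = (-87 + 3)*(-186 + (-54 - 52)) = -84*(-186 - 106) = -84*(-292) = 24528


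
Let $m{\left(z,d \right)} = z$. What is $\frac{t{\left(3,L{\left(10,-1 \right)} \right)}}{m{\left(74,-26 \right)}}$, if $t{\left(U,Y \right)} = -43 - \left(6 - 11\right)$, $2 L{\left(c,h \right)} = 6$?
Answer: $- \frac{19}{37} \approx -0.51351$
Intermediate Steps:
$L{\left(c,h \right)} = 3$ ($L{\left(c,h \right)} = \frac{1}{2} \cdot 6 = 3$)
$t{\left(U,Y \right)} = -38$ ($t{\left(U,Y \right)} = -43 - -5 = -43 + 5 = -38$)
$\frac{t{\left(3,L{\left(10,-1 \right)} \right)}}{m{\left(74,-26 \right)}} = - \frac{38}{74} = \left(-38\right) \frac{1}{74} = - \frac{19}{37}$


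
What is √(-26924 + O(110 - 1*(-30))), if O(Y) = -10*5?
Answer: I*√26974 ≈ 164.24*I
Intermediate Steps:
O(Y) = -50
√(-26924 + O(110 - 1*(-30))) = √(-26924 - 50) = √(-26974) = I*√26974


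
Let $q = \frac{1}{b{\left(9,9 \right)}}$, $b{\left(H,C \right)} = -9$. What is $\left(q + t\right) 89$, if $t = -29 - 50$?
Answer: $- \frac{63368}{9} \approx -7040.9$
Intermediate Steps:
$t = -79$
$q = - \frac{1}{9}$ ($q = \frac{1}{-9} = - \frac{1}{9} \approx -0.11111$)
$\left(q + t\right) 89 = \left(- \frac{1}{9} - 79\right) 89 = \left(- \frac{712}{9}\right) 89 = - \frac{63368}{9}$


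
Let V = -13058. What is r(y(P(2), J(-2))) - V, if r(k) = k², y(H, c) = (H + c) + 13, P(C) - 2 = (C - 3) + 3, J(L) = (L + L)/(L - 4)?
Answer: 120331/9 ≈ 13370.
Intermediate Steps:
J(L) = 2*L/(-4 + L) (J(L) = (2*L)/(-4 + L) = 2*L/(-4 + L))
P(C) = 2 + C (P(C) = 2 + ((C - 3) + 3) = 2 + ((-3 + C) + 3) = 2 + C)
y(H, c) = 13 + H + c
r(y(P(2), J(-2))) - V = (13 + (2 + 2) + 2*(-2)/(-4 - 2))² - 1*(-13058) = (13 + 4 + 2*(-2)/(-6))² + 13058 = (13 + 4 + 2*(-2)*(-⅙))² + 13058 = (13 + 4 + ⅔)² + 13058 = (53/3)² + 13058 = 2809/9 + 13058 = 120331/9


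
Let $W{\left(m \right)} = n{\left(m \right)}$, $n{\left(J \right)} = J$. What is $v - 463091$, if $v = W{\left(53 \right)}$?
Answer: $-463038$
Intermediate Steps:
$W{\left(m \right)} = m$
$v = 53$
$v - 463091 = 53 - 463091 = -463038$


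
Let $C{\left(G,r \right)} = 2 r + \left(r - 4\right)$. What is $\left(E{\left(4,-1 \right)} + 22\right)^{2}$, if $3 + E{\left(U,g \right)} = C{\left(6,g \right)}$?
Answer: $144$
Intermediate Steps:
$C{\left(G,r \right)} = -4 + 3 r$ ($C{\left(G,r \right)} = 2 r + \left(-4 + r\right) = -4 + 3 r$)
$E{\left(U,g \right)} = -7 + 3 g$ ($E{\left(U,g \right)} = -3 + \left(-4 + 3 g\right) = -7 + 3 g$)
$\left(E{\left(4,-1 \right)} + 22\right)^{2} = \left(\left(-7 + 3 \left(-1\right)\right) + 22\right)^{2} = \left(\left(-7 - 3\right) + 22\right)^{2} = \left(-10 + 22\right)^{2} = 12^{2} = 144$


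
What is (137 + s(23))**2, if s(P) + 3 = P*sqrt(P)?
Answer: 30123 + 6164*sqrt(23) ≈ 59685.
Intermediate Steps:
s(P) = -3 + P**(3/2) (s(P) = -3 + P*sqrt(P) = -3 + P**(3/2))
(137 + s(23))**2 = (137 + (-3 + 23**(3/2)))**2 = (137 + (-3 + 23*sqrt(23)))**2 = (134 + 23*sqrt(23))**2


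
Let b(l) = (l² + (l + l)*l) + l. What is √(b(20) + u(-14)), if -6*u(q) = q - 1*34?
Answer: 2*√307 ≈ 35.043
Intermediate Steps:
u(q) = 17/3 - q/6 (u(q) = -(q - 1*34)/6 = -(q - 34)/6 = -(-34 + q)/6 = 17/3 - q/6)
b(l) = l + 3*l² (b(l) = (l² + (2*l)*l) + l = (l² + 2*l²) + l = 3*l² + l = l + 3*l²)
√(b(20) + u(-14)) = √(20*(1 + 3*20) + (17/3 - ⅙*(-14))) = √(20*(1 + 60) + (17/3 + 7/3)) = √(20*61 + 8) = √(1220 + 8) = √1228 = 2*√307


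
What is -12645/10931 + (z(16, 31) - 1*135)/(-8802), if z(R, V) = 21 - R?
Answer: -54940130/48107331 ≈ -1.1420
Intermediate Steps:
-12645/10931 + (z(16, 31) - 1*135)/(-8802) = -12645/10931 + ((21 - 1*16) - 1*135)/(-8802) = -12645*1/10931 + ((21 - 16) - 135)*(-1/8802) = -12645/10931 + (5 - 135)*(-1/8802) = -12645/10931 - 130*(-1/8802) = -12645/10931 + 65/4401 = -54940130/48107331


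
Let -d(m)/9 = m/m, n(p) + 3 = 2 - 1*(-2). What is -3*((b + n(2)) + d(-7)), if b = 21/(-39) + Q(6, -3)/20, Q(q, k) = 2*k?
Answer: 3447/130 ≈ 26.515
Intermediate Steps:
n(p) = 1 (n(p) = -3 + (2 - 1*(-2)) = -3 + (2 + 2) = -3 + 4 = 1)
d(m) = -9 (d(m) = -9*m/m = -9*1 = -9)
b = -109/130 (b = 21/(-39) + (2*(-3))/20 = 21*(-1/39) - 6*1/20 = -7/13 - 3/10 = -109/130 ≈ -0.83846)
-3*((b + n(2)) + d(-7)) = -3*((-109/130 + 1) - 9) = -3*(21/130 - 9) = -3*(-1149/130) = 3447/130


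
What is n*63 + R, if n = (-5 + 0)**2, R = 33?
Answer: 1608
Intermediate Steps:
n = 25 (n = (-5)**2 = 25)
n*63 + R = 25*63 + 33 = 1575 + 33 = 1608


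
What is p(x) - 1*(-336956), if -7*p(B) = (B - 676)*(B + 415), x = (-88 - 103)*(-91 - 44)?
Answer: -93642444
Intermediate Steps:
x = 25785 (x = -191*(-135) = 25785)
p(B) = -(-676 + B)*(415 + B)/7 (p(B) = -(B - 676)*(B + 415)/7 = -(-676 + B)*(415 + B)/7)
p(x) - 1*(-336956) = (280540/7 - ⅐*25785² + (261/7)*25785) - 1*(-336956) = (280540/7 - ⅐*664866225 + 6729885/7) + 336956 = (280540/7 - 664866225/7 + 6729885/7) + 336956 = -93979400 + 336956 = -93642444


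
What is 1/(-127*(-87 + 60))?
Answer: 1/3429 ≈ 0.00029163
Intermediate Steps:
1/(-127*(-87 + 60)) = 1/(-127*(-27)) = 1/3429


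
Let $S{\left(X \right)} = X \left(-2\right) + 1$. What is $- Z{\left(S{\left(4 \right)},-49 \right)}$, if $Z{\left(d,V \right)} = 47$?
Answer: $-47$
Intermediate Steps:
$S{\left(X \right)} = 1 - 2 X$ ($S{\left(X \right)} = - 2 X + 1 = 1 - 2 X$)
$- Z{\left(S{\left(4 \right)},-49 \right)} = \left(-1\right) 47 = -47$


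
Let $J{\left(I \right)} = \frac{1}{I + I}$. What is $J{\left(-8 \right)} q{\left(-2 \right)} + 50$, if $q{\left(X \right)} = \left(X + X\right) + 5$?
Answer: $\frac{799}{16} \approx 49.938$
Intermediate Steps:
$J{\left(I \right)} = \frac{1}{2 I}$
$q{\left(X \right)} = 5 + 2 X$ ($q{\left(X \right)} = 2 X + 5 = 5 + 2 X$)
$J{\left(-8 \right)} q{\left(-2 \right)} + 50 = \frac{1}{2 \left(-8\right)} \left(5 + 2 \left(-2\right)\right) + 50 = \frac{1}{2} \left(- \frac{1}{8}\right) \left(5 - 4\right) + 50 = \left(- \frac{1}{16}\right) 1 + 50 = - \frac{1}{16} + 50 = \frac{799}{16}$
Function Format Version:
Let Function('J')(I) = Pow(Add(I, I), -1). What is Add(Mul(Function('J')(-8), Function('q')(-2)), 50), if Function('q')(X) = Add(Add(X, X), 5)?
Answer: Rational(799, 16) ≈ 49.938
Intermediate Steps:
Function('J')(I) = Mul(Rational(1, 2), Pow(I, -1)) (Function('J')(I) = Pow(Mul(2, I), -1) = Mul(Rational(1, 2), Pow(I, -1)))
Function('q')(X) = Add(5, Mul(2, X)) (Function('q')(X) = Add(Mul(2, X), 5) = Add(5, Mul(2, X)))
Add(Mul(Function('J')(-8), Function('q')(-2)), 50) = Add(Mul(Mul(Rational(1, 2), Pow(-8, -1)), Add(5, Mul(2, -2))), 50) = Add(Mul(Mul(Rational(1, 2), Rational(-1, 8)), Add(5, -4)), 50) = Add(Mul(Rational(-1, 16), 1), 50) = Add(Rational(-1, 16), 50) = Rational(799, 16)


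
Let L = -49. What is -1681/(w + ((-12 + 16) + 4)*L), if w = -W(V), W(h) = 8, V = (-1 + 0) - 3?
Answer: 1681/400 ≈ 4.2025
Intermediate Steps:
V = -4 (V = -1 - 3 = -4)
w = -8 (w = -1*8 = -8)
-1681/(w + ((-12 + 16) + 4)*L) = -1681/(-8 + ((-12 + 16) + 4)*(-49)) = -1681/(-8 + (4 + 4)*(-49)) = -1681/(-8 + 8*(-49)) = -1681/(-8 - 392) = -1681/(-400) = -1681*(-1/400) = 1681/400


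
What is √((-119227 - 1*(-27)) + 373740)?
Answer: 2*√63635 ≈ 504.52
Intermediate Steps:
√((-119227 - 1*(-27)) + 373740) = √((-119227 + 27) + 373740) = √(-119200 + 373740) = √254540 = 2*√63635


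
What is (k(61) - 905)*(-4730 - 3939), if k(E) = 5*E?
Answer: 5201400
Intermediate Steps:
(k(61) - 905)*(-4730 - 3939) = (5*61 - 905)*(-4730 - 3939) = (305 - 905)*(-8669) = -600*(-8669) = 5201400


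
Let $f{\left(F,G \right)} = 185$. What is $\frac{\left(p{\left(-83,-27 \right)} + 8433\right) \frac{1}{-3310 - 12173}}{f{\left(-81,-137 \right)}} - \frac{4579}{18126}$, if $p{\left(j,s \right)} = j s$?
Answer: $- \frac{233497517}{910864890} \approx -0.25635$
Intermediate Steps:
$\frac{\left(p{\left(-83,-27 \right)} + 8433\right) \frac{1}{-3310 - 12173}}{f{\left(-81,-137 \right)}} - \frac{4579}{18126} = \frac{\left(\left(-83\right) \left(-27\right) + 8433\right) \frac{1}{-3310 - 12173}}{185} - \frac{4579}{18126} = \frac{2241 + 8433}{-15483} \cdot \frac{1}{185} - \frac{241}{954} = 10674 \left(- \frac{1}{15483}\right) \frac{1}{185} - \frac{241}{954} = \left(- \frac{3558}{5161}\right) \frac{1}{185} - \frac{241}{954} = - \frac{3558}{954785} - \frac{241}{954} = - \frac{233497517}{910864890}$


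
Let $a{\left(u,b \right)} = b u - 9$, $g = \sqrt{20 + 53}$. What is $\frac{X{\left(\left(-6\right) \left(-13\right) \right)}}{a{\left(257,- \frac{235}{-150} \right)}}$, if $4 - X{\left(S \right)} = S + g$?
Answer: $- \frac{2220}{11809} - \frac{30 \sqrt{73}}{11809} \approx -0.2097$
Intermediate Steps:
$g = \sqrt{73} \approx 8.544$
$a{\left(u,b \right)} = -9 + b u$
$X{\left(S \right)} = 4 - S - \sqrt{73}$ ($X{\left(S \right)} = 4 - \left(S + \sqrt{73}\right) = 4 - S - \sqrt{73}$)
$\frac{X{\left(\left(-6\right) \left(-13\right) \right)}}{a{\left(257,- \frac{235}{-150} \right)}} = \frac{4 - \left(-6\right) \left(-13\right) - \sqrt{73}}{-9 + - \frac{235}{-150} \cdot 257} = \frac{4 - 78 - \sqrt{73}}{-9 + \left(-235\right) \left(- \frac{1}{150}\right) 257} = \frac{4 - 78 - \sqrt{73}}{-9 + \frac{47}{30} \cdot 257} = \frac{-74 - \sqrt{73}}{-9 + \frac{12079}{30}} = \frac{-74 - \sqrt{73}}{\frac{11809}{30}} = \left(-74 - \sqrt{73}\right) \frac{30}{11809} = - \frac{2220}{11809} - \frac{30 \sqrt{73}}{11809}$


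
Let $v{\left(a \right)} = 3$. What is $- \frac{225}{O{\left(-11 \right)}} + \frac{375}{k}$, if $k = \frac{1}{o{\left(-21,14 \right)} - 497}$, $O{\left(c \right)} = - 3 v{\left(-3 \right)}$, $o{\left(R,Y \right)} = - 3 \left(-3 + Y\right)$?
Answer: $-198725$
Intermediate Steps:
$o{\left(R,Y \right)} = 9 - 3 Y$
$O{\left(c \right)} = -9$ ($O{\left(c \right)} = \left(-3\right) 3 = -9$)
$k = - \frac{1}{530}$ ($k = \frac{1}{\left(9 - 42\right) - 497} = \frac{1}{-33 - 497} = \frac{1}{-530} = - \frac{1}{530} \approx -0.0018868$)
$- \frac{225}{O{\left(-11 \right)}} + \frac{375}{k} = - \frac{225}{-9} + \frac{375}{- \frac{1}{530}} = \left(-225\right) \left(- \frac{1}{9}\right) + 375 \left(-530\right) = 25 - 198750 = -198725$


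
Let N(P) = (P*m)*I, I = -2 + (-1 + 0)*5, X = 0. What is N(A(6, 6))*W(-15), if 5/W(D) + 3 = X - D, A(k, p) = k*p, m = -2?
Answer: 210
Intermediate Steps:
I = -7 (I = -2 - 1*5 = -2 - 5 = -7)
N(P) = 14*P (N(P) = (P*(-2))*(-7) = -2*P*(-7) = 14*P)
W(D) = 5/(-3 - D) (W(D) = 5/(-3 + (0 - D)) = 5/(-3 - D))
N(A(6, 6))*W(-15) = (14*(6*6))*(-5/(3 - 15)) = (14*36)*(-5/(-12)) = 504*(-5*(-1/12)) = 504*(5/12) = 210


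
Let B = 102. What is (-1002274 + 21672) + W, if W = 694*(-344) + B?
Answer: -1219236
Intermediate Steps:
W = -238634 (W = 694*(-344) + 102 = -238736 + 102 = -238634)
(-1002274 + 21672) + W = (-1002274 + 21672) - 238634 = -980602 - 238634 = -1219236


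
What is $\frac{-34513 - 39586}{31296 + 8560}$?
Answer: $- \frac{74099}{39856} \approx -1.8592$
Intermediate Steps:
$\frac{-34513 - 39586}{31296 + 8560} = - \frac{74099}{39856}$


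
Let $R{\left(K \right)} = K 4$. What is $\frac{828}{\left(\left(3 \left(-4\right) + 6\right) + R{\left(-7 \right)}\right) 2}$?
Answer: $- \frac{207}{17} \approx -12.176$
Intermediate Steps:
$R{\left(K \right)} = 4 K$
$\frac{828}{\left(\left(3 \left(-4\right) + 6\right) + R{\left(-7 \right)}\right) 2} = \frac{828}{\left(\left(3 \left(-4\right) + 6\right) + 4 \left(-7\right)\right) 2} = \frac{828}{\left(\left(-12 + 6\right) - 28\right) 2} = \frac{828}{\left(-6 - 28\right) 2} = \frac{828}{\left(-34\right) 2} = \frac{828}{-68} = 828 \left(- \frac{1}{68}\right) = - \frac{207}{17}$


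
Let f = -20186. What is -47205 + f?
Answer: -67391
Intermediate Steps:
-47205 + f = -47205 - 20186 = -67391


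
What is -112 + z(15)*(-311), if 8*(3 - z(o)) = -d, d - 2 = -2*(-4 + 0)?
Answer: -5735/4 ≈ -1433.8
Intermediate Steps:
d = 10 (d = 2 - 2*(-4 + 0) = 2 - 2*(-4) = 2 + 8 = 10)
z(o) = 17/4 (z(o) = 3 - (-1)*10/8 = 3 - ⅛*(-10) = 3 + 5/4 = 17/4)
-112 + z(15)*(-311) = -112 + (17/4)*(-311) = -112 - 5287/4 = -5735/4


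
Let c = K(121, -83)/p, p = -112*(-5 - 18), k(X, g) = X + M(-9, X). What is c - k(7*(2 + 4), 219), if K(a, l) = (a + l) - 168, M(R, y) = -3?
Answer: -50297/1288 ≈ -39.050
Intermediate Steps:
k(X, g) = -3 + X (k(X, g) = X - 3 = -3 + X)
p = 2576 (p = -112*(-23) = 2576)
K(a, l) = -168 + a + l
c = -65/1288 (c = (-168 + 121 - 83)/2576 = -130*1/2576 = -65/1288 ≈ -0.050466)
c - k(7*(2 + 4), 219) = -65/1288 - (-3 + 7*(2 + 4)) = -65/1288 - (-3 + 7*6) = -65/1288 - (-3 + 42) = -65/1288 - 1*39 = -65/1288 - 39 = -50297/1288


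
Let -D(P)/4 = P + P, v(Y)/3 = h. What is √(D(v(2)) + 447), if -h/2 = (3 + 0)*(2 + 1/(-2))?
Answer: √663 ≈ 25.749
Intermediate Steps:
h = -9 (h = -2*(3 + 0)*(2 + 1/(-2)) = -6*(2 + 1*(-½)) = -6*(2 - ½) = -6*3/2 = -2*9/2 = -9)
v(Y) = -27 (v(Y) = 3*(-9) = -27)
D(P) = -8*P (D(P) = -4*(P + P) = -8*P)
√(D(v(2)) + 447) = √(-8*(-27) + 447) = √(216 + 447) = √663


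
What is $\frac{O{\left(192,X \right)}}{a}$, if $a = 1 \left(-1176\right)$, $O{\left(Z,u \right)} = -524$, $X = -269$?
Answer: $\frac{131}{294} \approx 0.44558$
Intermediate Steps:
$a = -1176$
$\frac{O{\left(192,X \right)}}{a} = - \frac{524}{-1176} = \left(-524\right) \left(- \frac{1}{1176}\right) = \frac{131}{294}$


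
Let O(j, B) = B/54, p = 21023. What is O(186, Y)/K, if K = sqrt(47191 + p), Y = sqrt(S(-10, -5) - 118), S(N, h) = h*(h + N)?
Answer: I*sqrt(2933202)/3683556 ≈ 0.00046495*I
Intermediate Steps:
S(N, h) = h*(N + h)
Y = I*sqrt(43) (Y = sqrt(-5*(-10 - 5) - 118) = sqrt(-5*(-15) - 118) = sqrt(75 - 118) = sqrt(-43) = I*sqrt(43) ≈ 6.5574*I)
O(j, B) = B/54 (O(j, B) = B*(1/54) = B/54)
K = sqrt(68214) (K = sqrt(47191 + 21023) = sqrt(68214) ≈ 261.18)
O(186, Y)/K = ((I*sqrt(43))/54)/(sqrt(68214)) = (I*sqrt(43)/54)*(sqrt(68214)/68214) = I*sqrt(2933202)/3683556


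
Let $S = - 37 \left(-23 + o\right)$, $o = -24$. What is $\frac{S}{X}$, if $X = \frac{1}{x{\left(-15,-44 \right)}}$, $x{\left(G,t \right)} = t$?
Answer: $-76516$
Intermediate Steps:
$S = 1739$ ($S = - 37 \left(-23 - 24\right) = \left(-37\right) \left(-47\right) = 1739$)
$X = - \frac{1}{44}$ ($X = \frac{1}{-44} = - \frac{1}{44} \approx -0.022727$)
$\frac{S}{X} = \frac{1739}{- \frac{1}{44}} = 1739 \left(-44\right) = -76516$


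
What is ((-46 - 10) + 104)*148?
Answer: 7104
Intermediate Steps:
((-46 - 10) + 104)*148 = (-56 + 104)*148 = 48*148 = 7104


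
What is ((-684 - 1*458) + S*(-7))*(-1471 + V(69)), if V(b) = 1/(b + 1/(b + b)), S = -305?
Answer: -13910137635/9523 ≈ -1.4607e+6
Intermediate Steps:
V(b) = 1/(b + 1/(2*b))
((-684 - 1*458) + S*(-7))*(-1471 + V(69)) = ((-684 - 1*458) - 305*(-7))*(-1471 + 2*69/(1 + 2*69²)) = ((-684 - 458) + 2135)*(-1471 + 2*69/(1 + 2*4761)) = (-1142 + 2135)*(-1471 + 2*69/(1 + 9522)) = 993*(-1471 + 2*69/9523) = 993*(-1471 + 2*69*(1/9523)) = 993*(-1471 + 138/9523) = 993*(-14008195/9523) = -13910137635/9523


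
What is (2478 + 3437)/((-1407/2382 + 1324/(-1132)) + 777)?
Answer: 1329112330/174197913 ≈ 7.6299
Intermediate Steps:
(2478 + 3437)/((-1407/2382 + 1324/(-1132)) + 777) = 5915/((-1407*1/2382 + 1324*(-1/1132)) + 777) = 5915/((-469/794 - 331/283) + 777) = 5915/(-395541/224702 + 777) = 5915/(174197913/224702) = 5915*(224702/174197913) = 1329112330/174197913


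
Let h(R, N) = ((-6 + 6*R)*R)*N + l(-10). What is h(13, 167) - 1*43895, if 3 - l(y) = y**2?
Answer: 112320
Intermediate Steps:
l(y) = 3 - y**2
h(R, N) = -97 + N*R*(-6 + 6*R) (h(R, N) = ((-6 + 6*R)*R)*N + (3 - 1*(-10)**2) = (R*(-6 + 6*R))*N + (3 - 1*100) = N*R*(-6 + 6*R) + (3 - 100) = N*R*(-6 + 6*R) - 97 = -97 + N*R*(-6 + 6*R))
h(13, 167) - 1*43895 = (-97 - 6*167*13 + 6*167*13**2) - 1*43895 = (-97 - 13026 + 6*167*169) - 43895 = (-97 - 13026 + 169338) - 43895 = 156215 - 43895 = 112320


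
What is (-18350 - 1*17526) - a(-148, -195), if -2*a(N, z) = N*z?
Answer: -21446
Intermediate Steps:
a(N, z) = -N*z/2
(-18350 - 1*17526) - a(-148, -195) = (-18350 - 1*17526) - (-1)*(-148)*(-195)/2 = (-18350 - 17526) - 1*(-14430) = -35876 + 14430 = -21446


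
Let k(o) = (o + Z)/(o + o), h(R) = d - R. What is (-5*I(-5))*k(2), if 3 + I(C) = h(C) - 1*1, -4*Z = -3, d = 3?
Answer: -55/4 ≈ -13.750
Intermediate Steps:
h(R) = 3 - R
Z = 3/4 (Z = -1/4*(-3) = 3/4 ≈ 0.75000)
I(C) = -1 - C (I(C) = -3 + ((3 - C) - 1*1) = -3 + ((3 - C) - 1) = -3 + (2 - C) = -1 - C)
k(o) = (3/4 + o)/(2*o) (k(o) = (o + 3/4)/(o + o) = (3/4 + o)/((2*o)) = (3/4 + o)*(1/(2*o)) = (3/4 + o)/(2*o))
(-5*I(-5))*k(2) = (-5*(-1 - 1*(-5)))*((1/8)*(3 + 4*2)/2) = (-5*(-1 + 5))*((1/8)*(1/2)*(3 + 8)) = (-5*4)*((1/8)*(1/2)*11) = -20*11/16 = -55/4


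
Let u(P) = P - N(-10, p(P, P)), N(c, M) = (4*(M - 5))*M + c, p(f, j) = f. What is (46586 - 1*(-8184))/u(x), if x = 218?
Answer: -27385/92754 ≈ -0.29524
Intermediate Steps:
N(c, M) = c + M*(-20 + 4*M) (N(c, M) = (4*(-5 + M))*M + c = (-20 + 4*M)*M + c = M*(-20 + 4*M) + c = c + M*(-20 + 4*M))
u(P) = 10 - 4*P² + 21*P (u(P) = P - (-10 - 20*P + 4*P²) = P + (10 - 4*P² + 20*P) = 10 - 4*P² + 21*P)
(46586 - 1*(-8184))/u(x) = (46586 - 1*(-8184))/(10 - 4*218² + 21*218) = (46586 + 8184)/(10 - 4*47524 + 4578) = 54770/(10 - 190096 + 4578) = 54770/(-185508) = 54770*(-1/185508) = -27385/92754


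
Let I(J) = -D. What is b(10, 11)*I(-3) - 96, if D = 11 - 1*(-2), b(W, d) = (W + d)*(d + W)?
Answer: -5829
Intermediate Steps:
b(W, d) = (W + d)**2 (b(W, d) = (W + d)*(W + d) = (W + d)**2)
D = 13 (D = 11 + 2 = 13)
I(J) = -13 (I(J) = -1*13 = -13)
b(10, 11)*I(-3) - 96 = (10 + 11)**2*(-13) - 96 = 21**2*(-13) - 96 = 441*(-13) - 96 = -5733 - 96 = -5829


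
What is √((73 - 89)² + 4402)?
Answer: √4658 ≈ 68.250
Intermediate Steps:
√((73 - 89)² + 4402) = √((-16)² + 4402) = √(256 + 4402) = √4658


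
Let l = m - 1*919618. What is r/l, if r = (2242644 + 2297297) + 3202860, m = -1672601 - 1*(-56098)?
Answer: -7742801/2536121 ≈ -3.0530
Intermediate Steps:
m = -1616503 (m = -1672601 + 56098 = -1616503)
l = -2536121 (l = -1616503 - 1*919618 = -1616503 - 919618 = -2536121)
r = 7742801 (r = 4539941 + 3202860 = 7742801)
r/l = 7742801/(-2536121) = 7742801*(-1/2536121) = -7742801/2536121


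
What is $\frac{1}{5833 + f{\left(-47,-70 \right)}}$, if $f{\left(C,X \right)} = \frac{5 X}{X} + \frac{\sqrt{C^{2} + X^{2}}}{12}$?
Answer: $\frac{840672}{4907836027} - \frac{12 \sqrt{7109}}{4907836027} \approx 0.00017109$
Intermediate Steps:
$f{\left(C,X \right)} = 5 + \frac{\sqrt{C^{2} + X^{2}}}{12}$ ($f{\left(C,X \right)} = 5 + \sqrt{C^{2} + X^{2}} \cdot \frac{1}{12} = 5 + \frac{\sqrt{C^{2} + X^{2}}}{12}$)
$\frac{1}{5833 + f{\left(-47,-70 \right)}} = \frac{1}{5833 + \left(5 + \frac{\sqrt{\left(-47\right)^{2} + \left(-70\right)^{2}}}{12}\right)} = \frac{1}{5833 + \left(5 + \frac{\sqrt{2209 + 4900}}{12}\right)} = \frac{1}{5833 + \left(5 + \frac{\sqrt{7109}}{12}\right)} = \frac{1}{5838 + \frac{\sqrt{7109}}{12}}$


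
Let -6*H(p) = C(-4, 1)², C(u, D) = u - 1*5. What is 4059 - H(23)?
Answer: 8145/2 ≈ 4072.5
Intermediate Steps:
C(u, D) = -5 + u (C(u, D) = u - 5 = -5 + u)
H(p) = -27/2 (H(p) = -(-5 - 4)²/6 = -⅙*(-9)² = -⅙*81 = -27/2)
4059 - H(23) = 4059 - 1*(-27/2) = 4059 + 27/2 = 8145/2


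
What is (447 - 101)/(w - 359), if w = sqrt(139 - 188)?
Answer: -62107/64465 - 1211*I/64465 ≈ -0.96342 - 0.018785*I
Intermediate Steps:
w = 7*I (w = sqrt(-49) = 7*I ≈ 7.0*I)
(447 - 101)/(w - 359) = (447 - 101)/(7*I - 359) = 346/(-359 + 7*I) = 346*((-359 - 7*I)/128930) = 173*(-359 - 7*I)/64465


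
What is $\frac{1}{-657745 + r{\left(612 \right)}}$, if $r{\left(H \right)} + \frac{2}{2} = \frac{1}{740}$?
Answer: $- \frac{740}{486732039} \approx -1.5203 \cdot 10^{-6}$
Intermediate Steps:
$r{\left(H \right)} = - \frac{739}{740}$ ($r{\left(H \right)} = -1 + \frac{1}{740} = - \frac{739}{740}$)
$\frac{1}{-657745 + r{\left(612 \right)}} = \frac{1}{-657745 - \frac{739}{740}} = \frac{1}{- \frac{486732039}{740}} = - \frac{740}{486732039}$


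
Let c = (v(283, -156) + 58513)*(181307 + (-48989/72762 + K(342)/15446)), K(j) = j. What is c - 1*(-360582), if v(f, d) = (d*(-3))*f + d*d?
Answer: 21934997856516601273/561940926 ≈ 3.9034e+10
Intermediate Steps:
v(f, d) = d² - 3*d*f (v(f, d) = (-3*d)*f + d² = -3*d*f + d² = d² - 3*d*f)
c = 21934795230733622341/561940926 (c = (-156*(-156 - 3*283) + 58513)*(181307 + (-48989/72762 + 342/15446)) = (-156*(-156 - 849) + 58513)*(181307 + (-48989*1/72762 + 342*(1/15446))) = (-156*(-1005) + 58513)*(181307 + (-48989/72762 + 171/7723)) = (156780 + 58513)*(181307 - 365899745/561940926) = 215293*(101883457570537/561940926) = 21934795230733622341/561940926 ≈ 3.9034e+10)
c - 1*(-360582) = 21934795230733622341/561940926 - 1*(-360582) = 21934795230733622341/561940926 + 360582 = 21934997856516601273/561940926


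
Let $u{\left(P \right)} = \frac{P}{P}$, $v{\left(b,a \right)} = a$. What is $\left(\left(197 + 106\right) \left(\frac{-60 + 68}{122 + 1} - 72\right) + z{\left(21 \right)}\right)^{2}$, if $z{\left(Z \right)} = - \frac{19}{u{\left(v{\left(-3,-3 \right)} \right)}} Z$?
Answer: $\frac{828112740049}{1681} \approx 4.9263 \cdot 10^{8}$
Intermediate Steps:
$u{\left(P \right)} = 1$
$z{\left(Z \right)} = - 19 Z$ ($z{\left(Z \right)} = - \frac{19}{1} Z = \left(-19\right) 1 Z = - 19 Z$)
$\left(\left(197 + 106\right) \left(\frac{-60 + 68}{122 + 1} - 72\right) + z{\left(21 \right)}\right)^{2} = \left(\left(197 + 106\right) \left(\frac{-60 + 68}{122 + 1} - 72\right) - 399\right)^{2} = \left(303 \left(\frac{8}{123} - 72\right) - 399\right)^{2} = \left(303 \left(- \frac{8848}{123}\right) - 399\right)^{2} = \left(- \frac{893648}{41} - 399\right)^{2} = \left(- \frac{910007}{41}\right)^{2} = \frac{828112740049}{1681}$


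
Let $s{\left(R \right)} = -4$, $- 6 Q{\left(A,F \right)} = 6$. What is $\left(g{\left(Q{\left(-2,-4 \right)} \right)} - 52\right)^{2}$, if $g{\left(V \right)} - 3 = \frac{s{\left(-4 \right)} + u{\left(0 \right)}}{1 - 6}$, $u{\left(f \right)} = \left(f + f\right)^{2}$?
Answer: $\frac{58081}{25} \approx 2323.2$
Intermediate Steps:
$Q{\left(A,F \right)} = -1$ ($Q{\left(A,F \right)} = \left(- \frac{1}{6}\right) 6 = -1$)
$u{\left(f \right)} = 4 f^{2}$ ($u{\left(f \right)} = \left(2 f\right)^{2} = 4 f^{2}$)
$g{\left(V \right)} = \frac{19}{5}$ ($g{\left(V \right)} = 3 + \frac{-4 + 4 \cdot 0^{2}}{1 - 6} = 3 + \frac{-4 + 4 \cdot 0}{1 - 6} = 3 + \frac{-4 + 0}{-5} = 3 - - \frac{4}{5} = 3 + \frac{4}{5} = \frac{19}{5}$)
$\left(g{\left(Q{\left(-2,-4 \right)} \right)} - 52\right)^{2} = \left(\frac{19}{5} - 52\right)^{2} = \left(- \frac{241}{5}\right)^{2} = \frac{58081}{25}$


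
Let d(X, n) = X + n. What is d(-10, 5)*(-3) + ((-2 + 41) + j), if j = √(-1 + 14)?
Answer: 54 + √13 ≈ 57.606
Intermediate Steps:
j = √13 ≈ 3.6056
d(-10, 5)*(-3) + ((-2 + 41) + j) = (-10 + 5)*(-3) + ((-2 + 41) + √13) = -5*(-3) + (39 + √13) = 15 + (39 + √13) = 54 + √13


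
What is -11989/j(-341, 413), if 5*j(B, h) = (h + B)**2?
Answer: -59945/5184 ≈ -11.563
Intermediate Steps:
j(B, h) = (B + h)**2/5 (j(B, h) = (h + B)**2/5 = (B + h)**2/5)
-11989/j(-341, 413) = -11989*5/(-341 + 413)**2 = -11989/((1/5)*72**2) = -11989/((1/5)*5184) = -11989/5184/5 = -11989*5/5184 = -59945/5184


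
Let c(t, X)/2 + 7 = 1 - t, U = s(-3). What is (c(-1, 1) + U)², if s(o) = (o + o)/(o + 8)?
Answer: 3136/25 ≈ 125.44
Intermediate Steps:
s(o) = 2*o/(8 + o) (s(o) = (2*o)/(8 + o) = 2*o/(8 + o))
U = -6/5 (U = 2*(-3)/(8 - 3) = 2*(-3)/5 = 2*(-3)*(⅕) = -6/5 ≈ -1.2000)
c(t, X) = -12 - 2*t (c(t, X) = -14 + 2*(1 - t) = -14 + (2 - 2*t) = -12 - 2*t)
(c(-1, 1) + U)² = ((-12 - 2*(-1)) - 6/5)² = ((-12 + 2) - 6/5)² = (-10 - 6/5)² = (-56/5)² = 3136/25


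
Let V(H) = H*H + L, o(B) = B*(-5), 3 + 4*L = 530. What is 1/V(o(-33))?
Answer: 4/109427 ≈ 3.6554e-5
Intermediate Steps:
L = 527/4 (L = -3/4 + (1/4)*530 = -3/4 + 265/2 = 527/4 ≈ 131.75)
o(B) = -5*B
V(H) = 527/4 + H**2 (V(H) = H*H + 527/4 = H**2 + 527/4 = 527/4 + H**2)
1/V(o(-33)) = 1/(527/4 + (-5*(-33))**2) = 1/(527/4 + 165**2) = 1/(527/4 + 27225) = 1/(109427/4) = 4/109427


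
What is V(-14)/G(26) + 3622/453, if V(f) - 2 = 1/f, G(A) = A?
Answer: 1330639/164892 ≈ 8.0698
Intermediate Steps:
V(f) = 2 + 1/f
V(-14)/G(26) + 3622/453 = (2 + 1/(-14))/26 + 3622/453 = (2 - 1/14)*(1/26) + 3622*(1/453) = (27/14)*(1/26) + 3622/453 = 27/364 + 3622/453 = 1330639/164892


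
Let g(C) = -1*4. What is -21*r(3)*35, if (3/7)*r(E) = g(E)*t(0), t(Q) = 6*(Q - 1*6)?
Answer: -246960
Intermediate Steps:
t(Q) = -36 + 6*Q (t(Q) = 6*(Q - 6) = 6*(-6 + Q) = -36 + 6*Q)
g(C) = -4
r(E) = 336 (r(E) = 7*(-4*(-36 + 6*0))/3 = 7*(-4*(-36 + 0))/3 = 7*(-4*(-36))/3 = (7/3)*144 = 336)
-21*r(3)*35 = -21*336*35 = -7056*35 = -246960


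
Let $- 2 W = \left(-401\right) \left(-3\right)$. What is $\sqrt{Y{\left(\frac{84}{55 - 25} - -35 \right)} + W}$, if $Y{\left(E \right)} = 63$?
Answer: $\frac{i \sqrt{2154}}{2} \approx 23.206 i$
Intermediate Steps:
$W = - \frac{1203}{2}$ ($W = - \frac{\left(-401\right) \left(-3\right)}{2} = \left(- \frac{1}{2}\right) 1203 = - \frac{1203}{2} \approx -601.5$)
$\sqrt{Y{\left(\frac{84}{55 - 25} - -35 \right)} + W} = \sqrt{63 - \frac{1203}{2}} = \sqrt{- \frac{1077}{2}} = \frac{i \sqrt{2154}}{2}$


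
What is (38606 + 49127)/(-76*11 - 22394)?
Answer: -87733/23230 ≈ -3.7767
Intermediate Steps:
(38606 + 49127)/(-76*11 - 22394) = 87733/(-836 - 22394) = 87733/(-23230) = 87733*(-1/23230) = -87733/23230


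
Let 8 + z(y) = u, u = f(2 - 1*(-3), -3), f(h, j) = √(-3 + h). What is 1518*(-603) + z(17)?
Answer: -915362 + √2 ≈ -9.1536e+5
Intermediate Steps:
u = √2 (u = √(-3 + (2 - 1*(-3))) = √(-3 + (2 + 3)) = √(-3 + 5) = √2 ≈ 1.4142)
z(y) = -8 + √2
1518*(-603) + z(17) = 1518*(-603) + (-8 + √2) = -915354 + (-8 + √2) = -915362 + √2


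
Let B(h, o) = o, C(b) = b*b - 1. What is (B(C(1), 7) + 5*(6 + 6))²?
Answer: 4489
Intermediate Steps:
C(b) = -1 + b² (C(b) = b² - 1 = -1 + b²)
(B(C(1), 7) + 5*(6 + 6))² = (7 + 5*(6 + 6))² = (7 + 5*12)² = (7 + 60)² = 67² = 4489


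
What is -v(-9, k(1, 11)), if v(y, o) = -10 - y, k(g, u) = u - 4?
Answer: 1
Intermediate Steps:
k(g, u) = -4 + u
-v(-9, k(1, 11)) = -(-10 - 1*(-9)) = -(-10 + 9) = -1*(-1) = 1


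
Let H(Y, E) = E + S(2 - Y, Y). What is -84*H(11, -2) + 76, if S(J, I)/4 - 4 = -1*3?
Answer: -92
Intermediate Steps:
S(J, I) = 4 (S(J, I) = 16 + 4*(-1*3) = 16 + 4*(-3) = 16 - 12 = 4)
H(Y, E) = 4 + E (H(Y, E) = E + 4 = 4 + E)
-84*H(11, -2) + 76 = -84*(4 - 2) + 76 = -84*2 + 76 = -168 + 76 = -92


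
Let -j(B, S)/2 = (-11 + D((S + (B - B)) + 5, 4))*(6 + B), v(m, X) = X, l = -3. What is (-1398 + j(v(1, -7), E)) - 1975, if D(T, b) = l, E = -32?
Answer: -3401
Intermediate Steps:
D(T, b) = -3
j(B, S) = 168 + 28*B (j(B, S) = -2*(-11 - 3)*(6 + B) = -(-28)*(6 + B) = -2*(-84 - 14*B) = 168 + 28*B)
(-1398 + j(v(1, -7), E)) - 1975 = (-1398 + (168 + 28*(-7))) - 1975 = (-1398 + (168 - 196)) - 1975 = (-1398 - 28) - 1975 = -1426 - 1975 = -3401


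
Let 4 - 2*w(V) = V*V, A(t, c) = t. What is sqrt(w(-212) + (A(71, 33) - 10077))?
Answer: 2*I*sqrt(8119) ≈ 180.21*I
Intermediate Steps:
w(V) = 2 - V**2/2 (w(V) = 2 - V*V/2 = 2 - V**2/2)
sqrt(w(-212) + (A(71, 33) - 10077)) = sqrt((2 - 1/2*(-212)**2) + (71 - 10077)) = sqrt((2 - 1/2*44944) - 10006) = sqrt((2 - 22472) - 10006) = sqrt(-22470 - 10006) = sqrt(-32476) = 2*I*sqrt(8119)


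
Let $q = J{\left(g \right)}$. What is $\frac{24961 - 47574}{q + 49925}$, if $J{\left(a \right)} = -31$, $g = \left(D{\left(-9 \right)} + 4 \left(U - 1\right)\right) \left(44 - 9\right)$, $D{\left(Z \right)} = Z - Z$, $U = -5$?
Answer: $- \frac{22613}{49894} \approx -0.45322$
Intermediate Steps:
$D{\left(Z \right)} = 0$
$g = -840$ ($g = \left(0 + 4 \left(-5 - 1\right)\right) \left(44 - 9\right) = \left(0 + 4 \left(-6\right)\right) 35 = \left(0 - 24\right) 35 = \left(-24\right) 35 = -840$)
$q = -31$
$\frac{24961 - 47574}{q + 49925} = \frac{24961 - 47574}{-31 + 49925} = - \frac{22613}{49894}$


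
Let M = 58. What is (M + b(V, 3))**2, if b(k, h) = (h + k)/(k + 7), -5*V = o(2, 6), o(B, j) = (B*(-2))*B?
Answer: 6335289/1849 ≈ 3426.3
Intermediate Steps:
o(B, j) = -2*B**2 (o(B, j) = (-2*B)*B = -2*B**2)
V = 8/5 (V = -(-2)*2**2/5 = -(-2)*4/5 = -1/5*(-8) = 8/5 ≈ 1.6000)
b(k, h) = (h + k)/(7 + k)
(M + b(V, 3))**2 = (58 + (3 + 8/5)/(7 + 8/5))**2 = (58 + (23/5)/(43/5))**2 = (58 + (5/43)*(23/5))**2 = (58 + 23/43)**2 = (2517/43)**2 = 6335289/1849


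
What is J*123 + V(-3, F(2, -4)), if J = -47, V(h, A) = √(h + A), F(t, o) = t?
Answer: -5781 + I ≈ -5781.0 + 1.0*I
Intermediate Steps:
V(h, A) = √(A + h)
J*123 + V(-3, F(2, -4)) = -47*123 + √(2 - 3) = -5781 + √(-1) = -5781 + I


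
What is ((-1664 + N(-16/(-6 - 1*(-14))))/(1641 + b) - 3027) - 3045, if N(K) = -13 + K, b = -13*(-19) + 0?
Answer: -11465615/1888 ≈ -6072.9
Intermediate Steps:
b = 247 (b = 247 + 0 = 247)
((-1664 + N(-16/(-6 - 1*(-14))))/(1641 + b) - 3027) - 3045 = ((-1664 + (-13 - 16/(-6 - 1*(-14))))/(1641 + 247) - 3027) - 3045 = ((-1664 + (-13 - 16/(-6 + 14)))/1888 - 3027) - 3045 = ((-1664 + (-13 - 16/8))*(1/1888) - 3027) - 3045 = ((-1664 + (-13 - 16*⅛))*(1/1888) - 3027) - 3045 = ((-1664 + (-13 - 2))*(1/1888) - 3027) - 3045 = ((-1664 - 15)*(1/1888) - 3027) - 3045 = (-1679*1/1888 - 3027) - 3045 = (-1679/1888 - 3027) - 3045 = -5716655/1888 - 3045 = -11465615/1888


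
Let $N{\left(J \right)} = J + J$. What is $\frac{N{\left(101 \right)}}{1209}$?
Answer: $\frac{202}{1209} \approx 0.16708$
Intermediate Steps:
$N{\left(J \right)} = 2 J$
$\frac{N{\left(101 \right)}}{1209} = \frac{2 \cdot 101}{1209} = 202 \cdot \frac{1}{1209} = \frac{202}{1209}$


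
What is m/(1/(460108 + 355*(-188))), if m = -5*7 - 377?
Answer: -162067616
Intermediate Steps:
m = -412 (m = -35 - 377 = -412)
m/(1/(460108 + 355*(-188))) = -412/(1/(460108 + 355*(-188))) = -412/(1/(460108 - 66740)) = -412/(1/393368) = -412/1/393368 = -412*393368 = -162067616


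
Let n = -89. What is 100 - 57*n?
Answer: 5173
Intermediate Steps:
100 - 57*n = 100 - 57*(-89) = 100 + 5073 = 5173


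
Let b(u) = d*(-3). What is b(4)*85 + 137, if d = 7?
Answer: -1648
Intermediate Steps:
b(u) = -21 (b(u) = 7*(-3) = -21)
b(4)*85 + 137 = -21*85 + 137 = -1785 + 137 = -1648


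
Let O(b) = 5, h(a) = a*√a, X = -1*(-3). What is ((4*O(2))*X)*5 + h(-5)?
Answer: 300 - 5*I*√5 ≈ 300.0 - 11.18*I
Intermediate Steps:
X = 3
h(a) = a^(3/2)
((4*O(2))*X)*5 + h(-5) = ((4*5)*3)*5 + (-5)^(3/2) = (20*3)*5 - 5*I*√5 = 60*5 - 5*I*√5 = 300 - 5*I*√5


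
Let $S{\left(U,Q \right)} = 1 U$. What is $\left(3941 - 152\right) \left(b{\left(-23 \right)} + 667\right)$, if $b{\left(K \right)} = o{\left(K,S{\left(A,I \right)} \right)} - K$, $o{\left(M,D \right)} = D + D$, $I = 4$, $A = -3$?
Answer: $2591676$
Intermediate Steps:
$S{\left(U,Q \right)} = U$
$o{\left(M,D \right)} = 2 D$
$b{\left(K \right)} = -6 - K$ ($b{\left(K \right)} = 2 \left(-3\right) - K = -6 - K$)
$\left(3941 - 152\right) \left(b{\left(-23 \right)} + 667\right) = \left(3941 - 152\right) \left(\left(-6 - -23\right) + 667\right) = 3789 \left(\left(-6 + 23\right) + 667\right) = 3789 \left(17 + 667\right) = 3789 \cdot 684 = 2591676$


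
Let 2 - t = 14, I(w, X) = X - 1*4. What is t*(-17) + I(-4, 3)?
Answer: 203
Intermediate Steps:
I(w, X) = -4 + X (I(w, X) = X - 4 = -4 + X)
t = -12 (t = 2 - 1*14 = 2 - 14 = -12)
t*(-17) + I(-4, 3) = -12*(-17) + (-4 + 3) = 204 - 1 = 203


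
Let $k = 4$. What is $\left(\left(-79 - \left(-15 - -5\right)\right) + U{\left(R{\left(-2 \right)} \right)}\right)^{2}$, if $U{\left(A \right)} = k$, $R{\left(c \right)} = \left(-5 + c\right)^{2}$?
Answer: $4225$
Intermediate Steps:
$U{\left(A \right)} = 4$
$\left(\left(-79 - \left(-15 - -5\right)\right) + U{\left(R{\left(-2 \right)} \right)}\right)^{2} = \left(\left(-79 - \left(-15 - -5\right)\right) + 4\right)^{2} = \left(\left(-79 - \left(-15 + 5\right)\right) + 4\right)^{2} = \left(\left(-79 - -10\right) + 4\right)^{2} = \left(\left(-79 + 10\right) + 4\right)^{2} = \left(-69 + 4\right)^{2} = \left(-65\right)^{2} = 4225$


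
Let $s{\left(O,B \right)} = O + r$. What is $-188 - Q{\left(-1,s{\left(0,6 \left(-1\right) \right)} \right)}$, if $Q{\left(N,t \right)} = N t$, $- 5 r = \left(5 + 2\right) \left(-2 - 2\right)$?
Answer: $- \frac{912}{5} \approx -182.4$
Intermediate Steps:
$r = \frac{28}{5}$ ($r = - \frac{\left(5 + 2\right) \left(-2 - 2\right)}{5} = - \frac{7 \left(-4\right)}{5} = \left(- \frac{1}{5}\right) \left(-28\right) = \frac{28}{5} \approx 5.6$)
$s{\left(O,B \right)} = \frac{28}{5} + O$ ($s{\left(O,B \right)} = O + \frac{28}{5} = \frac{28}{5} + O$)
$-188 - Q{\left(-1,s{\left(0,6 \left(-1\right) \right)} \right)} = -188 - - (\frac{28}{5} + 0) = -188 - \left(-1\right) \frac{28}{5} = -188 - - \frac{28}{5} = -188 + \frac{28}{5} = - \frac{912}{5}$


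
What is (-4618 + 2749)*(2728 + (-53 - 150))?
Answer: -4719225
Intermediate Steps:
(-4618 + 2749)*(2728 + (-53 - 150)) = -1869*(2728 - 203) = -1869*2525 = -4719225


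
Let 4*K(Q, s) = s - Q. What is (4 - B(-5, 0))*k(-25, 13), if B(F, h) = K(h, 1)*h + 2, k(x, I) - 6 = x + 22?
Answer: 6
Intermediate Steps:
k(x, I) = 28 + x (k(x, I) = 6 + (x + 22) = 6 + (22 + x) = 28 + x)
K(Q, s) = -Q/4 + s/4 (K(Q, s) = (s - Q)/4 = -Q/4 + s/4)
B(F, h) = 2 + h*(¼ - h/4) (B(F, h) = (-h/4 + (¼)*1)*h + 2 = (-h/4 + ¼)*h + 2 = (¼ - h/4)*h + 2 = h*(¼ - h/4) + 2 = 2 + h*(¼ - h/4))
(4 - B(-5, 0))*k(-25, 13) = (4 - (2 - ¼*0*(-1 + 0)))*(28 - 25) = (4 - (2 - ¼*0*(-1)))*3 = (4 - (2 + 0))*3 = (4 - 1*2)*3 = (4 - 2)*3 = 2*3 = 6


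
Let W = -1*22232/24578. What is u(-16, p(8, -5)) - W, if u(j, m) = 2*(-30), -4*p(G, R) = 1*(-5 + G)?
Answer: -726224/12289 ≈ -59.095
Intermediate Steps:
p(G, R) = 5/4 - G/4 (p(G, R) = -(-5 + G)/4 = 5/4 - G/4)
u(j, m) = -60
W = -11116/12289 (W = -22232*1/24578 = -11116/12289 ≈ -0.90455)
u(-16, p(8, -5)) - W = -60 - 1*(-11116/12289) = -60 + 11116/12289 = -726224/12289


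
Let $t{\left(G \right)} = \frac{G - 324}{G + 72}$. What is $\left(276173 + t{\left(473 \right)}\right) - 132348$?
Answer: $\frac{78384774}{545} \approx 1.4383 \cdot 10^{5}$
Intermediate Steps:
$t{\left(G \right)} = \frac{-324 + G}{72 + G}$
$\left(276173 + t{\left(473 \right)}\right) - 132348 = \left(276173 + \frac{-324 + 473}{72 + 473}\right) - 132348 = \left(276173 + \frac{1}{545} \cdot 149\right) - 132348 = \left(276173 + \frac{149}{545}\right) - 132348 = \frac{150514434}{545} - 132348 = \frac{78384774}{545}$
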